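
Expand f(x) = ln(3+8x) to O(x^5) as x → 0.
log(3) + 8*x/3 - 32*x**2/9 + 512*x**3/81 - 1024*x**4/81 + O(x**5)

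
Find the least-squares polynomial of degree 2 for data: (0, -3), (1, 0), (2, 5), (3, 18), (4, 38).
-12/5 + (-2)x + (3)x²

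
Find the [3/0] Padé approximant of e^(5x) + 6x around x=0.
125*x**3/6 + 25*x**2/2 + 11*x + 1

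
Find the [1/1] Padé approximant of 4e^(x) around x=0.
(2*x + 4)/(1 - x/2)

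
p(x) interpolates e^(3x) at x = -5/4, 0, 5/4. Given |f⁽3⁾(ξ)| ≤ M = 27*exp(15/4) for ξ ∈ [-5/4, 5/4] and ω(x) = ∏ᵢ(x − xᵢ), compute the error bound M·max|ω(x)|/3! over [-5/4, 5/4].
125*sqrt(3)*exp(15/4)/64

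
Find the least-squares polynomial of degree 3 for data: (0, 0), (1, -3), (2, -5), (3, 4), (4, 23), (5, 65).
-1/126 + (-1697/756)x + (-241/126)x² + (107/108)x³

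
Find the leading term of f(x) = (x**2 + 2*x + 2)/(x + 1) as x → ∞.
x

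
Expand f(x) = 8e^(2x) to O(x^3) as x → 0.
8 + 16*x + 16*x**2 + O(x**3)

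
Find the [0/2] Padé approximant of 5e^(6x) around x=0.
5/(18*x**2 - 6*x + 1)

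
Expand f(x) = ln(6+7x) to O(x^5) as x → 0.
log(6) + 7*x/6 - 49*x**2/72 + 343*x**3/648 - 2401*x**4/5184 + O(x**5)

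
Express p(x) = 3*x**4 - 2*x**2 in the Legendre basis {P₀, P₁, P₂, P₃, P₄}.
(-1/15)P₀ + (8/21)P₂ + (24/35)P₄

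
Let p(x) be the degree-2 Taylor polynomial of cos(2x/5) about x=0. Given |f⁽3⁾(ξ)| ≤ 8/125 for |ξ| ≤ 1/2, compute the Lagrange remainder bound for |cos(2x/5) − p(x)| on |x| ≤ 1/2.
1/750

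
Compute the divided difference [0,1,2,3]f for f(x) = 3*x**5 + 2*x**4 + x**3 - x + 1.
88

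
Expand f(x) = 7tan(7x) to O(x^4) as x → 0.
49*x + 2401*x**3/3 + O(x**4)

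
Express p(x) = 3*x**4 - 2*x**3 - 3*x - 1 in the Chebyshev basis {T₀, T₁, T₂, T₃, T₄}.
(1/8)T₀ + (-9/2)T₁ + (3/2)T₂ + (-1/2)T₃ + (3/8)T₄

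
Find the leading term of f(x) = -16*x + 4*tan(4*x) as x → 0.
256*x**3/3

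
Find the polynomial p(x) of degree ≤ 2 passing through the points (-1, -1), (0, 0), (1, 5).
2*x**2 + 3*x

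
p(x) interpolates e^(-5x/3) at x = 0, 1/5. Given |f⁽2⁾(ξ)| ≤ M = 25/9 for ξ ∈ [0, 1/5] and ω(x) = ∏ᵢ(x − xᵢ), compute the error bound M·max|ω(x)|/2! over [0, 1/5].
1/72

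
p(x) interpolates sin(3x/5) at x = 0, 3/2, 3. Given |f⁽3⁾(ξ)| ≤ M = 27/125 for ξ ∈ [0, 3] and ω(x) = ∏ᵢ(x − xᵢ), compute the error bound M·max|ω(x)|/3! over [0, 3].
27*sqrt(3)/1000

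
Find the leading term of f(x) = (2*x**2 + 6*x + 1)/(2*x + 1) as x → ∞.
x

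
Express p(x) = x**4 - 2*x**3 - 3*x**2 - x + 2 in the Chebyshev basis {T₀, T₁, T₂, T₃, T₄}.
(7/8)T₀ + (-5/2)T₁ - T₂ + (-1/2)T₃ + (1/8)T₄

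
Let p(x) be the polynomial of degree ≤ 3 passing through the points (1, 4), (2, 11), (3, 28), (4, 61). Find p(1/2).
19/8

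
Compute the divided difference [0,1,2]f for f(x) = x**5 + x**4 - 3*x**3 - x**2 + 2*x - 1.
12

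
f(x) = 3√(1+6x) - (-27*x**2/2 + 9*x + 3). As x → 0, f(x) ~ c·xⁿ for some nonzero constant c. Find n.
3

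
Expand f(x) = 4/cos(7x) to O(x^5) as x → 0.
4 + 98*x**2 + 12005*x**4/6 + O(x**5)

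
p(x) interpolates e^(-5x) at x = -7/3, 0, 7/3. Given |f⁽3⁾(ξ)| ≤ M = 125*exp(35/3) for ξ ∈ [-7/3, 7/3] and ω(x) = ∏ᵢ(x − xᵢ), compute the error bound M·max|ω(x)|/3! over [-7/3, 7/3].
42875*sqrt(3)*exp(35/3)/729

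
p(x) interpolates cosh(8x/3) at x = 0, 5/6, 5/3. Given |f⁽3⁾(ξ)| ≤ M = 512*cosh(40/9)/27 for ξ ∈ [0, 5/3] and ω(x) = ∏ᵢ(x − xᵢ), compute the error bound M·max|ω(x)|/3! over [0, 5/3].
8000*sqrt(3)*cosh(40/9)/19683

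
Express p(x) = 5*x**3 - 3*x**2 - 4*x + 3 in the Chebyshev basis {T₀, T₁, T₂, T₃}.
(3/2)T₀ + (-1/4)T₁ + (-3/2)T₂ + (5/4)T₃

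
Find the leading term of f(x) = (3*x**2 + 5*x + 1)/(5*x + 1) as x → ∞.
3*x/5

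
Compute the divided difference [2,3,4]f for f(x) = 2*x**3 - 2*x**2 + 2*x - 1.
16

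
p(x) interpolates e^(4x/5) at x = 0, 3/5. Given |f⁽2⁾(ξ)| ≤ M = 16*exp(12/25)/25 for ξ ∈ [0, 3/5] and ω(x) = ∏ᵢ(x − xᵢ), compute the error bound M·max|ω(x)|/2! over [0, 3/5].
18*exp(12/25)/625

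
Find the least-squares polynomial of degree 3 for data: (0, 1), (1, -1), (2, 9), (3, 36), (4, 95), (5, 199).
2/3 + (-113/126)x + (-34/21)x² + (35/18)x³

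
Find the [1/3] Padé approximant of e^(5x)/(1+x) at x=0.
(5*x/8 + 1)/(-175*x**3/48 + 5*x**2 - 27*x/8 + 1)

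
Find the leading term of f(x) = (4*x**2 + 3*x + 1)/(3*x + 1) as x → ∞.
4*x/3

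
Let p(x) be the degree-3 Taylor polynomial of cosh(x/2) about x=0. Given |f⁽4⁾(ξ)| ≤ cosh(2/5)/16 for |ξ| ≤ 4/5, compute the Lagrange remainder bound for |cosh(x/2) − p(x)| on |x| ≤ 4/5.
2*cosh(2/5)/1875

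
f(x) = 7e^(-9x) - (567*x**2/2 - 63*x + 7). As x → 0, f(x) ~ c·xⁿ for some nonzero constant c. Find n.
3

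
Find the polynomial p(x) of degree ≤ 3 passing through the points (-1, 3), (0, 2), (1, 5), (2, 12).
2*x**2 + x + 2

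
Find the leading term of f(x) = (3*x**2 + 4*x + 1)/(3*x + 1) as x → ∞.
x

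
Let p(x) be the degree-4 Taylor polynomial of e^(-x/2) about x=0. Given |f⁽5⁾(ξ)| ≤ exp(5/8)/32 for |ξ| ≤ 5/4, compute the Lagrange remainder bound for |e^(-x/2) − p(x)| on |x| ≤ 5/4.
625*exp(5/8)/786432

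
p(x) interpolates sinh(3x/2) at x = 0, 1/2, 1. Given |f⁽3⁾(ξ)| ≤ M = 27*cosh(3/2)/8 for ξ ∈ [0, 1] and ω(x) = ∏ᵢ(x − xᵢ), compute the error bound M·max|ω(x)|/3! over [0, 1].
sqrt(3)*cosh(3/2)/64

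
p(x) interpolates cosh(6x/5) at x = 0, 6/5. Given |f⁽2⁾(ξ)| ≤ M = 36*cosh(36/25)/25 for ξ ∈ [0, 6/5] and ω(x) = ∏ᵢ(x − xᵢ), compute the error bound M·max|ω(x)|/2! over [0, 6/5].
162*cosh(36/25)/625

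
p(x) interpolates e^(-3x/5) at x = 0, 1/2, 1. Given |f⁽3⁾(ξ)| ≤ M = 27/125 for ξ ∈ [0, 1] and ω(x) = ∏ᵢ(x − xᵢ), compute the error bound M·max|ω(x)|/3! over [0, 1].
sqrt(3)/1000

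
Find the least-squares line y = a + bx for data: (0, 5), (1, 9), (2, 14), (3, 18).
a = 49/10, b = 22/5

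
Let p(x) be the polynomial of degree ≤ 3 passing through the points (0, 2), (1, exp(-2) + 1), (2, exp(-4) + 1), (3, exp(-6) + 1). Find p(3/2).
(-1 + 9*exp(2) + 9*exp(4) + 15*exp(6))*exp(-6)/16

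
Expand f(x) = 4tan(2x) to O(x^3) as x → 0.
8*x + O(x**3)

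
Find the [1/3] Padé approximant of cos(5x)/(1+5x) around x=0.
(1 - 25*x/12)/(875*x**3/24 + 25*x**2/12 + 35*x/12 + 1)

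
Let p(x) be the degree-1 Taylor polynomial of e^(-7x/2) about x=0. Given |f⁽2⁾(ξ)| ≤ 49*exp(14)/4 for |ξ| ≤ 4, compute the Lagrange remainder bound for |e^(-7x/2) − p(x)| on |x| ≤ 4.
98*exp(14)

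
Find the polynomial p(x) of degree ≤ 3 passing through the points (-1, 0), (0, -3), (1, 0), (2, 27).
3*x**3 + 3*x**2 - 3*x - 3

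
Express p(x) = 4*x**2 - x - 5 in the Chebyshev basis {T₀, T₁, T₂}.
(-3)T₀ - T₁ + (2)T₂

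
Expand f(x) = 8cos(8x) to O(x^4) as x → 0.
8 - 256*x**2 + O(x**4)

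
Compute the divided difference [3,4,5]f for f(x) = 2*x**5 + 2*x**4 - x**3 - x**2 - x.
1501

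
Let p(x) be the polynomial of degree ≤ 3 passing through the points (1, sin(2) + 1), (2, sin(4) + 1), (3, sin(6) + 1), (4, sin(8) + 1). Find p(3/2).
15*sin(4)/16 + sin(8)/16 - 5*sin(6)/16 + 5*sin(2)/16 + 1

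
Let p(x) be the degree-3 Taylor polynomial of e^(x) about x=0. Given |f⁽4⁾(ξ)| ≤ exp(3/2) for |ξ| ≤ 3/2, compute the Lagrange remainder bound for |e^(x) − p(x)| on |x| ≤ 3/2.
27*exp(3/2)/128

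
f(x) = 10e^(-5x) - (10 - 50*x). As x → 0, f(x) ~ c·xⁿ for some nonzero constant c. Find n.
2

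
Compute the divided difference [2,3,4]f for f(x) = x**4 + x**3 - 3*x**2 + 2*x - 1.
61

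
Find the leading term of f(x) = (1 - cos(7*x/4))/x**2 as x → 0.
49/32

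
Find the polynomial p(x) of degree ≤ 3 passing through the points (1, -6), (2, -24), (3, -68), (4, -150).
-2*x**3 - x**2 - x - 2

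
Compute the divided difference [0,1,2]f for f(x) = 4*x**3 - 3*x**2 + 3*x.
9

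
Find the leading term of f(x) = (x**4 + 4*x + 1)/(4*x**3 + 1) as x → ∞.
x/4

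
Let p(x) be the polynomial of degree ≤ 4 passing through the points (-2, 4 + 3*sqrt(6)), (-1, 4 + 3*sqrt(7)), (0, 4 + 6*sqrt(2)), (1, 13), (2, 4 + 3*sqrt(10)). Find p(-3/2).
-105*sqrt(2)/32 - 15*sqrt(10)/128 + 105*sqrt(6)/128 + 191/32 + 105*sqrt(7)/32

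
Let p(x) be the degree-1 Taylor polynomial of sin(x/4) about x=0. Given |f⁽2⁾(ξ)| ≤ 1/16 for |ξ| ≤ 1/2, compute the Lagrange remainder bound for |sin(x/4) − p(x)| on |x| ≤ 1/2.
1/128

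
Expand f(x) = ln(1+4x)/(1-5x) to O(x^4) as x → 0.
4*x + 12*x**2 + 244*x**3/3 + O(x**4)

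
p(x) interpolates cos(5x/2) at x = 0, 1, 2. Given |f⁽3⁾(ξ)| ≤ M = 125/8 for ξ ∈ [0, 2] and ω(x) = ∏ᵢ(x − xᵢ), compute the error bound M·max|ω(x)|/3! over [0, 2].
125*sqrt(3)/216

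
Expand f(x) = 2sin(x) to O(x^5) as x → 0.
2*x - x**3/3 + O(x**5)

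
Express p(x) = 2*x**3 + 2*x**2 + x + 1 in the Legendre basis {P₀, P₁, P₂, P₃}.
(5/3)P₀ + (11/5)P₁ + (4/3)P₂ + (4/5)P₃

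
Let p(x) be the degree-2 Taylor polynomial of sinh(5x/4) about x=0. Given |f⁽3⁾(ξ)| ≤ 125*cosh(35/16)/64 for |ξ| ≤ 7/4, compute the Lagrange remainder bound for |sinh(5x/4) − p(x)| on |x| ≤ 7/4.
42875*cosh(35/16)/24576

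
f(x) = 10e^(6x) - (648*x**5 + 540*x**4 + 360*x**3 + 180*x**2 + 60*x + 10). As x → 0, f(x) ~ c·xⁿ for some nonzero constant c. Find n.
6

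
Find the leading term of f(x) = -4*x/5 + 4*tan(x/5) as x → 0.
4*x**3/375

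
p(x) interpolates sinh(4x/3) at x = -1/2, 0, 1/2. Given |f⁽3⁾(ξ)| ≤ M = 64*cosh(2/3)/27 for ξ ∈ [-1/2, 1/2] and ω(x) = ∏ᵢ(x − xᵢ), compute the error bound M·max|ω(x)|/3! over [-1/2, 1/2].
8*sqrt(3)*cosh(2/3)/729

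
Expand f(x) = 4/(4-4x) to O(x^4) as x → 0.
1 + x + x**2 + x**3 + O(x**4)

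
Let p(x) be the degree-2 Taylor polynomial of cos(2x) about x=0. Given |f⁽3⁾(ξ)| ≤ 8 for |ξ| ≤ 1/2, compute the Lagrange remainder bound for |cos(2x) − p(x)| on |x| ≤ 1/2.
1/6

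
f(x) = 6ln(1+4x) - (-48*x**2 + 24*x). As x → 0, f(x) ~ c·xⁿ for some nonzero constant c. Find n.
3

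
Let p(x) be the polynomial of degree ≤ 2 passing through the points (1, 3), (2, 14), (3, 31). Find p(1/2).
-1/4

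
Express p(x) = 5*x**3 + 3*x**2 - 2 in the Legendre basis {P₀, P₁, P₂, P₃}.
-P₀ + (3)P₁ + (2)P₂ + (2)P₃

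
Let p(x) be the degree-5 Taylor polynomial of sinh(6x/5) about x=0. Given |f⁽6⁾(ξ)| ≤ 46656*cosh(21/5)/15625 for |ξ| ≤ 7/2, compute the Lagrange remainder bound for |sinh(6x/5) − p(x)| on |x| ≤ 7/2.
9529569*cosh(21/5)/1250000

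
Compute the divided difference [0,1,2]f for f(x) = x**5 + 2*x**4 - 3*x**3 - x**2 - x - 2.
19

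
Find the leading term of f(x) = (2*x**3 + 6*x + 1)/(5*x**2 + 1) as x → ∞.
2*x/5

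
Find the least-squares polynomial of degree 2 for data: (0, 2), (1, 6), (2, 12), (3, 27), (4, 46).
83/35 + (-17/70)x + (39/14)x²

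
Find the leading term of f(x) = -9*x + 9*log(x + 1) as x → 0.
-9*x**2/2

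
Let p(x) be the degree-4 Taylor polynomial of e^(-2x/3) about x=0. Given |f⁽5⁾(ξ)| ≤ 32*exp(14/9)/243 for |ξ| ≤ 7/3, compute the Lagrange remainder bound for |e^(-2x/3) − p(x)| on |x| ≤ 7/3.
67228*exp(14/9)/885735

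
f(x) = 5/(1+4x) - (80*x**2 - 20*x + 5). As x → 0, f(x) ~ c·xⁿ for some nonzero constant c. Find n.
3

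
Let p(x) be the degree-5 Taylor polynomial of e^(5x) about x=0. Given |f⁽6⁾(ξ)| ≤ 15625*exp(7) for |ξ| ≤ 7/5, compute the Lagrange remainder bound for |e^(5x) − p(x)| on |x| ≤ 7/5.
117649*exp(7)/720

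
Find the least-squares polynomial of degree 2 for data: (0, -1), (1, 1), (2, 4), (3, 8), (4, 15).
-29/35 + (53/70)x + (11/14)x²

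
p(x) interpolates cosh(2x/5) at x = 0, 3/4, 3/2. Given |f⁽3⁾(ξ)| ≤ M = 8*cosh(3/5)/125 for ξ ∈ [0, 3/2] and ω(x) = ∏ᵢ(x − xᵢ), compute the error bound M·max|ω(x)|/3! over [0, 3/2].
sqrt(3)*cosh(3/5)/1000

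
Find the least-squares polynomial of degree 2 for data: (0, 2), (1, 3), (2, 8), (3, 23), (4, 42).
76/35 + (-22/7)x + (23/7)x²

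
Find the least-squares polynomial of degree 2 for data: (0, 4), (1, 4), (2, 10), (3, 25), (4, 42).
131/35 + (-181/70)x + (43/14)x²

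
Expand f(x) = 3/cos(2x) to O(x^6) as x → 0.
3 + 6*x**2 + 10*x**4 + O(x**6)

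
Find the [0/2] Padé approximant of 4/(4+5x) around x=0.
1/(5*x/4 + 1)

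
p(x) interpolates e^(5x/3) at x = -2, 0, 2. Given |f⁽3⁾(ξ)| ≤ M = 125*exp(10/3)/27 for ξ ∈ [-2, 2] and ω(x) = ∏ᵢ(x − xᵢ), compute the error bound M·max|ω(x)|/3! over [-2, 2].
1000*sqrt(3)*exp(10/3)/729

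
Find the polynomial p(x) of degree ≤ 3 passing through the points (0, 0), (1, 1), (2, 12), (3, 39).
x**3 + 2*x**2 - 2*x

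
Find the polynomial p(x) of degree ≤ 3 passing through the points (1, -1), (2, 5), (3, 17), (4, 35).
3*x**2 - 3*x - 1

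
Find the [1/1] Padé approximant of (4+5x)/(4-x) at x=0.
(5*x/4 + 1)/(1 - x/4)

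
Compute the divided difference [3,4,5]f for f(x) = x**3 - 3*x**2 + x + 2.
9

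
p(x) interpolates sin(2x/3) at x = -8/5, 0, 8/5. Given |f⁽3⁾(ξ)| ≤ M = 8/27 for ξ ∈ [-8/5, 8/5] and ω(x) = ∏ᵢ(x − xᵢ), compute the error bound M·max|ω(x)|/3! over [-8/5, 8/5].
4096*sqrt(3)/91125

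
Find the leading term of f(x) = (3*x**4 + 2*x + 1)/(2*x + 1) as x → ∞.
3*x**3/2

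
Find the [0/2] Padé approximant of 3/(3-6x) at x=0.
1/(1 - 2*x)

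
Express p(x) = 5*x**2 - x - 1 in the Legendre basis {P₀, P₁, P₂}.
(2/3)P₀ - P₁ + (10/3)P₂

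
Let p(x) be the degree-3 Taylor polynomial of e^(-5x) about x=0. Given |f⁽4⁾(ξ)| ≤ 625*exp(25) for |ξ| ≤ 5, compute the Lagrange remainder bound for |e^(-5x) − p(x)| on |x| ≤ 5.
390625*exp(25)/24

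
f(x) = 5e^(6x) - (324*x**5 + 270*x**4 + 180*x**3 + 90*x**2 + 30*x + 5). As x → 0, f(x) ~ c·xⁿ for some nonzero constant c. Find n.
6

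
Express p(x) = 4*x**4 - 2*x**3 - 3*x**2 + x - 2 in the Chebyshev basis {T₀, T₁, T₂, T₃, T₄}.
(-2)T₀ + (-1/2)T₁ + (1/2)T₂ + (-1/2)T₃ + (1/2)T₄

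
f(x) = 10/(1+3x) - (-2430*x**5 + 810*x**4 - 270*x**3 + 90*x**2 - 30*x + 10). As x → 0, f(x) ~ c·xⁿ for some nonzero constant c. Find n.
6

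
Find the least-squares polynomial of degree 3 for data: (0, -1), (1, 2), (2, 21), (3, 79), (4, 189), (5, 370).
-50/63 + (-547/378)x + (37/63)x² + (157/54)x³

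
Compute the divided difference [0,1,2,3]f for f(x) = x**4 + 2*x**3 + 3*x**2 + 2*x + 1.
8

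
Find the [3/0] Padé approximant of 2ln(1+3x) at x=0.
3*x*(6*x**2 - 3*x + 2)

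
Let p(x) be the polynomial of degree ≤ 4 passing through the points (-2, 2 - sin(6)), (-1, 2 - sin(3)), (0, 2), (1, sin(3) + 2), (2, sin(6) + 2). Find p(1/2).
-sin(6)/16 + 5*sin(3)/8 + 2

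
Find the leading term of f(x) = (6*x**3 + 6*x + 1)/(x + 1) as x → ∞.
6*x**2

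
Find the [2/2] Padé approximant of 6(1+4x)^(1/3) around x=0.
(224*x**2/9 + 28*x + 6)/(40*x**2/27 + 10*x/3 + 1)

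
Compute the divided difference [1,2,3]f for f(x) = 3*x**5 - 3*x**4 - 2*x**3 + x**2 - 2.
184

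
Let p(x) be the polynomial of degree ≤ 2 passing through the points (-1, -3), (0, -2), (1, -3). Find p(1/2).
-9/4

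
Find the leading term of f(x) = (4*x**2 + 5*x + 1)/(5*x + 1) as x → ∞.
4*x/5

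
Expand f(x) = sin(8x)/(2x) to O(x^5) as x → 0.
4 - 128*x**2/3 + 2048*x**4/15 + O(x**5)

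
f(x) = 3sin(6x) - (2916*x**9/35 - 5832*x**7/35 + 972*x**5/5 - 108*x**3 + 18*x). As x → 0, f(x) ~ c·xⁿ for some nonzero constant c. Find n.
11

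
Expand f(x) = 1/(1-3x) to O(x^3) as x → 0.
1 + 3*x + 9*x**2 + O(x**3)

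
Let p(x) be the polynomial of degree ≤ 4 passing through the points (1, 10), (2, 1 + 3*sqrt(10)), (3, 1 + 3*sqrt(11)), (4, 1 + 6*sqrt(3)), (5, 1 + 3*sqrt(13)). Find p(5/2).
-15*sqrt(3)/16 + 9*sqrt(13)/128 + 83/128 + 45*sqrt(10)/32 + 135*sqrt(11)/64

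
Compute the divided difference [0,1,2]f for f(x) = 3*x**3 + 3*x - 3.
9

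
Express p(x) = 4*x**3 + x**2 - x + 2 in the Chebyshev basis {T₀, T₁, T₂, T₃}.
(5/2)T₀ + (2)T₁ + (1/2)T₂ + T₃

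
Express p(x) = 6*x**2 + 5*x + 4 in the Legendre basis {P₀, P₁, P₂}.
(6)P₀ + (5)P₁ + (4)P₂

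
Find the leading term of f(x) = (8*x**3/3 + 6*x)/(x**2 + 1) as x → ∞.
8*x/3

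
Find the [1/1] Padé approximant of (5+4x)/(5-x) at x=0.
(4*x/5 + 1)/(1 - x/5)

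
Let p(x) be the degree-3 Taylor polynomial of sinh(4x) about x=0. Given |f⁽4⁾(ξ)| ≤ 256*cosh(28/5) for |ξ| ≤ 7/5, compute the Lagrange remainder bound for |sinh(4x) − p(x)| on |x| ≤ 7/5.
76832*cosh(28/5)/1875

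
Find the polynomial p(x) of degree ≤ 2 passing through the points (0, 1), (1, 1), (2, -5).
-3*x**2 + 3*x + 1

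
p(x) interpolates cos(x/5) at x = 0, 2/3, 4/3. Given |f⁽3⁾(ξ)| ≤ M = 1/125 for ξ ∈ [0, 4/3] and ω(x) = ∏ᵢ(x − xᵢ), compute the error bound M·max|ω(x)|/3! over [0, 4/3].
8*sqrt(3)/91125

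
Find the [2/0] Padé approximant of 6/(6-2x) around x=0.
x**2/9 + x/3 + 1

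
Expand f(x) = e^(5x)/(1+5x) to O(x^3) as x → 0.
1 + 25*x**2/2 + O(x**3)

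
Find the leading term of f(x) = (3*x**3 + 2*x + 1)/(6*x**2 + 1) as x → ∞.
x/2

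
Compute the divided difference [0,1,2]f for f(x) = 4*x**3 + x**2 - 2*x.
13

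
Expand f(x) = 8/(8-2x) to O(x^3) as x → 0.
1 + x/4 + x**2/16 + O(x**3)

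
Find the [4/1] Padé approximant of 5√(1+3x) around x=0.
(243*x**4/128 - 27*x**3/8 + 81*x**2/8 + 18*x + 5)/(21*x/10 + 1)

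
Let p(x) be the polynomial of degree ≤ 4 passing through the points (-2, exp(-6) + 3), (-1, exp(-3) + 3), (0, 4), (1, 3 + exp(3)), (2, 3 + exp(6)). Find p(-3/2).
((-5*exp(6) + 314 + 28*exp(3))*exp(6) + 35 + 140*exp(3))*exp(-6)/128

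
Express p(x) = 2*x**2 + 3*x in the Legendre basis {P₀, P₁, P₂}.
(2/3)P₀ + (3)P₁ + (4/3)P₂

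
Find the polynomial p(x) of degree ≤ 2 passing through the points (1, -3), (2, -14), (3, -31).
-3*x**2 - 2*x + 2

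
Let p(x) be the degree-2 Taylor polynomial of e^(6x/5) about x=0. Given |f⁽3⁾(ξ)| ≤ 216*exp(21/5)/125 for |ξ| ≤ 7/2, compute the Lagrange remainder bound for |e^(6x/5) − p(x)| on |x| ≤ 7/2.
3087*exp(21/5)/250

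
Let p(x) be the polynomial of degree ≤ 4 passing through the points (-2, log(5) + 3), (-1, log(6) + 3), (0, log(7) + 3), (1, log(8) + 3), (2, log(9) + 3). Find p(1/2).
log(2*2**(1/4)*3**(49/64)*5**(3/128)*7**(45/64)/3) + 3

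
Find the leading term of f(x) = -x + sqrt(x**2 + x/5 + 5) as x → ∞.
1/10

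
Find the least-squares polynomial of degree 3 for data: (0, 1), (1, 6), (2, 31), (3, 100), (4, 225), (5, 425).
79/63 + (-757/378)x + (745/252)x² + (311/108)x³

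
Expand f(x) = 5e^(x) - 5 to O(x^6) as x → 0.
5*x + 5*x**2/2 + 5*x**3/6 + 5*x**4/24 + x**5/24 + O(x**6)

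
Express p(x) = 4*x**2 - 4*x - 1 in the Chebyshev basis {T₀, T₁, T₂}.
T₀ + (-4)T₁ + (2)T₂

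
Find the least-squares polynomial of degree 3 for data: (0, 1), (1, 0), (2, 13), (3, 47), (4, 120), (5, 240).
37/42 + (-571/252)x + (-5/42)x² + (73/36)x³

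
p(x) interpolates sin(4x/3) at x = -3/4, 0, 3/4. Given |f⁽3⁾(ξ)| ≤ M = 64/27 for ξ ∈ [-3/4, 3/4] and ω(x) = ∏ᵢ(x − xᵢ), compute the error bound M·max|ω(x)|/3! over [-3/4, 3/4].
sqrt(3)/27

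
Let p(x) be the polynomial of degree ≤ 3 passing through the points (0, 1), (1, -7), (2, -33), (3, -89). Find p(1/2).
-3/2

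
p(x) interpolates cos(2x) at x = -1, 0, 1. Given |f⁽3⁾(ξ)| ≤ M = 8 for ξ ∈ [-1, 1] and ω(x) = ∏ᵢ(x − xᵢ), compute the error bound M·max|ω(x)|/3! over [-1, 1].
8*sqrt(3)/27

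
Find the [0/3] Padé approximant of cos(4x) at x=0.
1/(8*x**2 + 1)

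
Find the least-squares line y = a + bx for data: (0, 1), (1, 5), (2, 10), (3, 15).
a = 7/10, b = 47/10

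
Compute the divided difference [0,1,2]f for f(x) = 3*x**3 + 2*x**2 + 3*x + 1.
11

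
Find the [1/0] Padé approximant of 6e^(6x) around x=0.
36*x + 6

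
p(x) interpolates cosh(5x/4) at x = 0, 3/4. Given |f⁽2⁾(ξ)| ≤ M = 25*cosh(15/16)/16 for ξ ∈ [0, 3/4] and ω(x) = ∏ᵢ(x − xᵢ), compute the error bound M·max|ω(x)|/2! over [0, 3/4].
225*cosh(15/16)/2048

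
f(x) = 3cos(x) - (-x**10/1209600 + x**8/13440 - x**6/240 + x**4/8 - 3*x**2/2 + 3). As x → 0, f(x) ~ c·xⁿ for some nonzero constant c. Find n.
12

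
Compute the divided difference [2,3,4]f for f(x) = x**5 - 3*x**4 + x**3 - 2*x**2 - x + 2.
127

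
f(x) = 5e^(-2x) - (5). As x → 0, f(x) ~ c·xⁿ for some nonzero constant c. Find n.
1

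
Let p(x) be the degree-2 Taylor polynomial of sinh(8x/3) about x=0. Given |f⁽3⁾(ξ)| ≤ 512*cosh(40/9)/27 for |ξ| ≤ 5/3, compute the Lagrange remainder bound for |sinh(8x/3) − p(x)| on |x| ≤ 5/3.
32000*cosh(40/9)/2187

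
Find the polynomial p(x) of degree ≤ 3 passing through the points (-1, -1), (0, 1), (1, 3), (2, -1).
-x**3 + 3*x + 1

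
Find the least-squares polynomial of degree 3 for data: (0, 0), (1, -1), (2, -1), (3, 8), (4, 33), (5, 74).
11/42 + (-443/252)x + (-95/84)x² + (8/9)x³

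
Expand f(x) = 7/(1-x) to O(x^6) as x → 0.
7 + 7*x + 7*x**2 + 7*x**3 + 7*x**4 + 7*x**5 + O(x**6)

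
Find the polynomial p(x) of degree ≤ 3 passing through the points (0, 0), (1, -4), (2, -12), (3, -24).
-2*x**2 - 2*x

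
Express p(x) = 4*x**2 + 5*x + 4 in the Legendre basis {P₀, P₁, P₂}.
(16/3)P₀ + (5)P₁ + (8/3)P₂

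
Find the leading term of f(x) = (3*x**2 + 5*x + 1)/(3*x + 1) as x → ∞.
x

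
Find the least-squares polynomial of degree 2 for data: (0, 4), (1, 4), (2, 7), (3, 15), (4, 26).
142/35 + (-31/14)x + (27/14)x²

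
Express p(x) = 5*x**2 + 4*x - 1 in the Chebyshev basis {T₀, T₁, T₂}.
(3/2)T₀ + (4)T₁ + (5/2)T₂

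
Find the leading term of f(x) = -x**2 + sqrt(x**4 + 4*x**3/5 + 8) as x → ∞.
2*x/5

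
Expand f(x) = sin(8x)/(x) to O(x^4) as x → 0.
8 - 256*x**2/3 + O(x**4)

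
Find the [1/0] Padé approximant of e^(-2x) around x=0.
1 - 2*x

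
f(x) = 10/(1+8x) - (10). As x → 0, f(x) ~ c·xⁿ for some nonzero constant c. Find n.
1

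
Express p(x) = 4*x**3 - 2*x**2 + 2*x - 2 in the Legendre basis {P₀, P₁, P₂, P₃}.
(-8/3)P₀ + (22/5)P₁ + (-4/3)P₂ + (8/5)P₃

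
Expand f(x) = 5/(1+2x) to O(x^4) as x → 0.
5 - 10*x + 20*x**2 - 40*x**3 + O(x**4)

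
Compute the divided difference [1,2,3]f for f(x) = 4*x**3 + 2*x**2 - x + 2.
26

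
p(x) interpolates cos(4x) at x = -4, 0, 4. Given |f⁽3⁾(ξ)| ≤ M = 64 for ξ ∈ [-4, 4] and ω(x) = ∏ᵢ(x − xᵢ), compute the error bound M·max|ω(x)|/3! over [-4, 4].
4096*sqrt(3)/27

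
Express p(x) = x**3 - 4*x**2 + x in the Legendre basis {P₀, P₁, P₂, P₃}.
(-4/3)P₀ + (8/5)P₁ + (-8/3)P₂ + (2/5)P₃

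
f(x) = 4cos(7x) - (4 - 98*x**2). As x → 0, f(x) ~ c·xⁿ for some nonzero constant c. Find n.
4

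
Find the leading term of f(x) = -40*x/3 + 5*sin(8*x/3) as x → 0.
-1280*x**3/81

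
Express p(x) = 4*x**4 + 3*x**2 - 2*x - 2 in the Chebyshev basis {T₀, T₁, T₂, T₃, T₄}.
T₀ + (-2)T₁ + (7/2)T₂ + (1/2)T₄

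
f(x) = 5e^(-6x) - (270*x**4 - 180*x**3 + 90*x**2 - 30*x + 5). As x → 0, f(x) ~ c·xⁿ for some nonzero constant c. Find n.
5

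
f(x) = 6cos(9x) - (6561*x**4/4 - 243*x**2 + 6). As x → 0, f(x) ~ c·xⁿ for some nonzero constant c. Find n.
6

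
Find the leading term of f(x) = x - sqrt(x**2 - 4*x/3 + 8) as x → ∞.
2/3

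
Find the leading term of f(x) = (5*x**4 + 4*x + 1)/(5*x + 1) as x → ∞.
x**3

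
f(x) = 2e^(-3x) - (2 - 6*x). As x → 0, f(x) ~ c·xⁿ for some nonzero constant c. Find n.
2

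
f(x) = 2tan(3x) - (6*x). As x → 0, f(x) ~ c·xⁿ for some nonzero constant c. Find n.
3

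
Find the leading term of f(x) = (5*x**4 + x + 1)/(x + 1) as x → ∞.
5*x**3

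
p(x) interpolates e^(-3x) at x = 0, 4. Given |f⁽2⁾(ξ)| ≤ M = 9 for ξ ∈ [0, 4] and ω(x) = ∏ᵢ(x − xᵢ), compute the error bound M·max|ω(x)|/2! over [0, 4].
18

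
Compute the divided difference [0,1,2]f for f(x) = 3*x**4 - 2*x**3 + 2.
15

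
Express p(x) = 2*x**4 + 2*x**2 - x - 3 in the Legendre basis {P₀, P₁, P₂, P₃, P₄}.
(-29/15)P₀ - P₁ + (52/21)P₂ + (16/35)P₄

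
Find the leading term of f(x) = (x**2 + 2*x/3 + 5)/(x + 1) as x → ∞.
x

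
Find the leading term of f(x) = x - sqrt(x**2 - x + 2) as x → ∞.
1/2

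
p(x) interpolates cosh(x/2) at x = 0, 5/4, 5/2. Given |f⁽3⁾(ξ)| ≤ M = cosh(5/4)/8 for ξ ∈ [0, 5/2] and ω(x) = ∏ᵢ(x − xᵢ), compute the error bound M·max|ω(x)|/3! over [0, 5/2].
125*sqrt(3)*cosh(5/4)/13824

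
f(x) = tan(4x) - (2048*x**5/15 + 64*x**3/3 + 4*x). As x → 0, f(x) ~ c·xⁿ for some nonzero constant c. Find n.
7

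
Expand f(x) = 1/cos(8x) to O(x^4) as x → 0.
1 + 32*x**2 + O(x**4)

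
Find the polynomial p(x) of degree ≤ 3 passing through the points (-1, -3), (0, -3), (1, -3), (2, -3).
-3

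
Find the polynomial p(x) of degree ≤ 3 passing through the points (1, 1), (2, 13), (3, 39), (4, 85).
x**3 + x**2 + 2*x - 3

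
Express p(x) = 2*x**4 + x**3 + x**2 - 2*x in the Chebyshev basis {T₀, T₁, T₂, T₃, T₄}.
(5/4)T₀ + (-5/4)T₁ + (3/2)T₂ + (1/4)T₃ + (1/4)T₄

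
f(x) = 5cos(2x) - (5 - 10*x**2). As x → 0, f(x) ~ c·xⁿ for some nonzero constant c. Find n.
4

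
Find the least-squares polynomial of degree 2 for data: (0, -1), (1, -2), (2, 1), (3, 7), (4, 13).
-48/35 + (-81/70)x + (17/14)x²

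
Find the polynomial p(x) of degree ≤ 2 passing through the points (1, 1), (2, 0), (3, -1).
2 - x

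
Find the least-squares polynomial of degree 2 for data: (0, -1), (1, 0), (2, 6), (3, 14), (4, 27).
-38/35 + (-3/7)x + (13/7)x²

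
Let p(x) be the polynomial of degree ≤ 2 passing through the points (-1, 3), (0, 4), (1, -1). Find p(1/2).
9/4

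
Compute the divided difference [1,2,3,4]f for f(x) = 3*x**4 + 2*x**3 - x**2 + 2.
32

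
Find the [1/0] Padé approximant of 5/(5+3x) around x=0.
1 - 3*x/5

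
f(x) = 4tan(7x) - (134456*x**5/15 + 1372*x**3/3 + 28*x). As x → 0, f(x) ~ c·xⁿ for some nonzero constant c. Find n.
7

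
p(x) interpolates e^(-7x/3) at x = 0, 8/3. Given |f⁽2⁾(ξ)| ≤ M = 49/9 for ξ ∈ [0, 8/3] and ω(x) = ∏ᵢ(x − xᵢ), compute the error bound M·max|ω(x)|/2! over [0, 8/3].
392/81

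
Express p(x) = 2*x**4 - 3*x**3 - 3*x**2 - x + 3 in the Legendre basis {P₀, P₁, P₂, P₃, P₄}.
(12/5)P₀ + (-14/5)P₁ + (-6/7)P₂ + (-6/5)P₃ + (16/35)P₄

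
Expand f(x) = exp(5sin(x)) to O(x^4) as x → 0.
1 + 5*x + 25*x**2/2 + 20*x**3 + O(x**4)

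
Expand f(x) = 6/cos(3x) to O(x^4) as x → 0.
6 + 27*x**2 + O(x**4)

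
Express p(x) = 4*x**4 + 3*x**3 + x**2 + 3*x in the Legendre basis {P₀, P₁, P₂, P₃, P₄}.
(17/15)P₀ + (24/5)P₁ + (62/21)P₂ + (6/5)P₃ + (32/35)P₄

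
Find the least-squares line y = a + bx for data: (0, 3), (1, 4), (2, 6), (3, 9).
a = 5/2, b = 2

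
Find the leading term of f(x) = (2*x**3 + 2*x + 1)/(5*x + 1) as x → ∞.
2*x**2/5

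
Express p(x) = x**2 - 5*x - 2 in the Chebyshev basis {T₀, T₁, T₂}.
(-3/2)T₀ + (-5)T₁ + (1/2)T₂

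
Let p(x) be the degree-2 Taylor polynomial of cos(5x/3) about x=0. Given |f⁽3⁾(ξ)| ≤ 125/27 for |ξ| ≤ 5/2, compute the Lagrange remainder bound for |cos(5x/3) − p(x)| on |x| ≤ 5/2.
15625/1296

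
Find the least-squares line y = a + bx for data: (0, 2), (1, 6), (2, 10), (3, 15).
a = 9/5, b = 43/10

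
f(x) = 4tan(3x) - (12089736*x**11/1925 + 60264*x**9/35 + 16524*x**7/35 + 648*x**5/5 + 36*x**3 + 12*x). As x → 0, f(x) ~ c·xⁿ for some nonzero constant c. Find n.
13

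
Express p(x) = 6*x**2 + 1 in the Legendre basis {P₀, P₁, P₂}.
(3)P₀ + (4)P₂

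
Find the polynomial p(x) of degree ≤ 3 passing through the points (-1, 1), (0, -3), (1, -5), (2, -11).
-x**3 + x**2 - 2*x - 3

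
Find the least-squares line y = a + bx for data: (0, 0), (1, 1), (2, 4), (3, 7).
a = -3/5, b = 12/5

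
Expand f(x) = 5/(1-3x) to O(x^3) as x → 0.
5 + 15*x + 45*x**2 + O(x**3)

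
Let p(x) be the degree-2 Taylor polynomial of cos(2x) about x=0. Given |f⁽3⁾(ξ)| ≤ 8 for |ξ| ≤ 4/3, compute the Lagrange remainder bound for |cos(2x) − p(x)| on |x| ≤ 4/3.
256/81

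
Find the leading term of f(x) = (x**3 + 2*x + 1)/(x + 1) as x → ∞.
x**2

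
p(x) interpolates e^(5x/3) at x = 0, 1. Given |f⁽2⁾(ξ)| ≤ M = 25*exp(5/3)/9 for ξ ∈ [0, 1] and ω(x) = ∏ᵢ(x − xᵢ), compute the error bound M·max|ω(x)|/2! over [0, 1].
25*exp(5/3)/72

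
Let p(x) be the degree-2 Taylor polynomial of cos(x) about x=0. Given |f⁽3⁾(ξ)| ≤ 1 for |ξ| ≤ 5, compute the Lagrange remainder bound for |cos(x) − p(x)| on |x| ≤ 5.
125/6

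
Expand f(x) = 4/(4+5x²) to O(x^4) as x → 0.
1 - 5*x**2/4 + O(x**4)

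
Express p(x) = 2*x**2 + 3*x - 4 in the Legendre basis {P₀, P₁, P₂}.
(-10/3)P₀ + (3)P₁ + (4/3)P₂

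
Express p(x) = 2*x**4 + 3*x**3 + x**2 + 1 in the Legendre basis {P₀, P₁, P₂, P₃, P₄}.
(26/15)P₀ + (9/5)P₁ + (38/21)P₂ + (6/5)P₃ + (16/35)P₄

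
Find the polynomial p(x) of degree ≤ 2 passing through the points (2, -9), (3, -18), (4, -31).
-2*x**2 + x - 3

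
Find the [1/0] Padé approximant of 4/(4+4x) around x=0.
1 - x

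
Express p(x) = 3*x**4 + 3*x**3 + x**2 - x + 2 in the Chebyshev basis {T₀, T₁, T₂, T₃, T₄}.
(29/8)T₀ + (5/4)T₁ + (2)T₂ + (3/4)T₃ + (3/8)T₄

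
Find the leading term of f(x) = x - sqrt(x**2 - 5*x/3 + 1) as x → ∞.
5/6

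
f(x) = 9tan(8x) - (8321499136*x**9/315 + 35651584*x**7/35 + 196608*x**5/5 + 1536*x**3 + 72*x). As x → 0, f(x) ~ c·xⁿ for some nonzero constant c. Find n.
11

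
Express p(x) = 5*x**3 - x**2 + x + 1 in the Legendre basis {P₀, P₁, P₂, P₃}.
(2/3)P₀ + (4)P₁ + (-2/3)P₂ + (2)P₃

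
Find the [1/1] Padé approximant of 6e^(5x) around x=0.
(15*x + 6)/(1 - 5*x/2)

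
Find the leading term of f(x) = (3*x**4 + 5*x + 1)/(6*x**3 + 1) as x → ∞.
x/2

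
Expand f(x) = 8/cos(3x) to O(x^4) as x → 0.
8 + 36*x**2 + O(x**4)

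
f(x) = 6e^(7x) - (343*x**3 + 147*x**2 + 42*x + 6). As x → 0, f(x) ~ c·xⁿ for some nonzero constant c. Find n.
4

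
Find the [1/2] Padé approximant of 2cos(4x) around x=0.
2/(8*x**2 + 1)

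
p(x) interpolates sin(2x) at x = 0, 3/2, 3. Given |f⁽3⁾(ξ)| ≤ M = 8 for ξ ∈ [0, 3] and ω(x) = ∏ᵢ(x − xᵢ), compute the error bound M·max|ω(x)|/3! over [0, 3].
sqrt(3)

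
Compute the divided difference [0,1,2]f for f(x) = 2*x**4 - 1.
14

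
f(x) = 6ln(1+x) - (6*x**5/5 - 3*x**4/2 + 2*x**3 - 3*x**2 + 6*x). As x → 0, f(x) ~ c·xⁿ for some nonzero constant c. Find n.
6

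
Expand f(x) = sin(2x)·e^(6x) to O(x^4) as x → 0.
2*x + 12*x**2 + 104*x**3/3 + O(x**4)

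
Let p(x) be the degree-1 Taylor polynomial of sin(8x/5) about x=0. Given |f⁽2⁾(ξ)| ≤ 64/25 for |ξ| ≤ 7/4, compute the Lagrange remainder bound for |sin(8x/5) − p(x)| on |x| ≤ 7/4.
98/25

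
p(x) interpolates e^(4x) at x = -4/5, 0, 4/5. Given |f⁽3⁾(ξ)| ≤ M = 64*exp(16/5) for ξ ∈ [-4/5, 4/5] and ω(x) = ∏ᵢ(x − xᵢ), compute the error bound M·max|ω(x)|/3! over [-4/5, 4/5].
4096*sqrt(3)*exp(16/5)/3375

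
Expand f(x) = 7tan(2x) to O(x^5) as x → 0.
14*x + 56*x**3/3 + O(x**5)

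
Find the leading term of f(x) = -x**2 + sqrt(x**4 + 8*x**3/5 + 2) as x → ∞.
4*x/5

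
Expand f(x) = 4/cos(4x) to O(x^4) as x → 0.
4 + 32*x**2 + O(x**4)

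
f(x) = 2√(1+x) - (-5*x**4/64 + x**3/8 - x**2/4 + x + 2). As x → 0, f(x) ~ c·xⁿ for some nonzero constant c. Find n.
5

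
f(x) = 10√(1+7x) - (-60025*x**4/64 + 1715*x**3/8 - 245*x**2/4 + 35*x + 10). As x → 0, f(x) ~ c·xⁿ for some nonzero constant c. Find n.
5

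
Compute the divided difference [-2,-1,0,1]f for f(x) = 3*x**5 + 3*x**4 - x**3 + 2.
8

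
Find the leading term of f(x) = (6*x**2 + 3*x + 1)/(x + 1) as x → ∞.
6*x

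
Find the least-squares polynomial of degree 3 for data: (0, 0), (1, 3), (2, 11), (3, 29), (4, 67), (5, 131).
-1/14 + (109/28)x + (-25/14)x² + (5/4)x³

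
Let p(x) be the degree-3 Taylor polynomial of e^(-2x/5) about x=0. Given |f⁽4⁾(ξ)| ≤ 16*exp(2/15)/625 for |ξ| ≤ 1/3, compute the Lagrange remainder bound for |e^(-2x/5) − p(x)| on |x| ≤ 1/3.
2*exp(2/15)/151875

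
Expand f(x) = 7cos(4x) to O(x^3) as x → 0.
7 - 56*x**2 + O(x**3)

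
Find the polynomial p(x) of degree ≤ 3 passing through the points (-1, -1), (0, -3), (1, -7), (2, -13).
-x**2 - 3*x - 3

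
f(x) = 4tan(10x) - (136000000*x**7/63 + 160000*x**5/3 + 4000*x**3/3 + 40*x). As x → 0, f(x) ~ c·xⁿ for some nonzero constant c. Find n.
9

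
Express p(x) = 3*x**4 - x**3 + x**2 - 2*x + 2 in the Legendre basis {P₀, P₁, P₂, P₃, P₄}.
(44/15)P₀ + (-13/5)P₁ + (50/21)P₂ + (-2/5)P₃ + (24/35)P₄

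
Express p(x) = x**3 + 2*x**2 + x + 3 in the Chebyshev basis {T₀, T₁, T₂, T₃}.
(4)T₀ + (7/4)T₁ + T₂ + (1/4)T₃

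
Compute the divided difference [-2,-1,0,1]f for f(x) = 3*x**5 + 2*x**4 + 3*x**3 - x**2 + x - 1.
14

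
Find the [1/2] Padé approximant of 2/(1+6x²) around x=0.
2/(6*x**2 + 1)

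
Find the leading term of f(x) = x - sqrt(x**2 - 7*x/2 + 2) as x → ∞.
7/4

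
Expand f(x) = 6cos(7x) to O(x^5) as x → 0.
6 - 147*x**2 + 2401*x**4/4 + O(x**5)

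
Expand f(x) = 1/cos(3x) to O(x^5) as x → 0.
1 + 9*x**2/2 + 135*x**4/8 + O(x**5)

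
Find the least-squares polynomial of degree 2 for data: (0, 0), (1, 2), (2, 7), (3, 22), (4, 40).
1/5 + (-2)x + (3)x²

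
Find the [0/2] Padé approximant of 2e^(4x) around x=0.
2/(8*x**2 - 4*x + 1)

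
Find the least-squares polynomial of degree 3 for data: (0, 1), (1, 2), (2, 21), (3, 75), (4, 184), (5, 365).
41/42 + (-377/252)x + (-5/12)x² + (55/18)x³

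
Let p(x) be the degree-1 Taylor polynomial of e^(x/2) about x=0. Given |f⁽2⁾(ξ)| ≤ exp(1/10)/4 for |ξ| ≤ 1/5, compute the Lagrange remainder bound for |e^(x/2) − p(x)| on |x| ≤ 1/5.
exp(1/10)/200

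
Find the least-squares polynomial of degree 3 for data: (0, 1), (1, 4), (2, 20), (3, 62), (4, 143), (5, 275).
65/63 + (95/189)x + (65/252)x² + (229/108)x³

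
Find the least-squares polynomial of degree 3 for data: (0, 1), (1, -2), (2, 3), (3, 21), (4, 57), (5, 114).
67/63 + (-1133/189)x + (127/63)x² + (20/27)x³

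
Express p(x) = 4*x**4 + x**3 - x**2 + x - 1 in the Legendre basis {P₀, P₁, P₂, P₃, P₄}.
(-8/15)P₀ + (8/5)P₁ + (34/21)P₂ + (2/5)P₃ + (32/35)P₄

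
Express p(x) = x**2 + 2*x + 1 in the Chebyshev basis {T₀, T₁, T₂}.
(3/2)T₀ + (2)T₁ + (1/2)T₂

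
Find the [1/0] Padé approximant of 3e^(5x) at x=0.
15*x + 3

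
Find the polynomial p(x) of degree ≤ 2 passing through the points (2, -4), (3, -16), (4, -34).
-3*x**2 + 3*x + 2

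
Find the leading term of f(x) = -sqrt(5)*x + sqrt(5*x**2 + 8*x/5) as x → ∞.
4*sqrt(5)/25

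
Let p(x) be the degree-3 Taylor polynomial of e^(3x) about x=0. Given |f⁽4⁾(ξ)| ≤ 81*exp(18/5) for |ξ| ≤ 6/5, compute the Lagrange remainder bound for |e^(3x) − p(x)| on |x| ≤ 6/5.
4374*exp(18/5)/625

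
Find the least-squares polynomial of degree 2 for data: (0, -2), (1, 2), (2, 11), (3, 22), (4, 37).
-76/35 + (103/35)x + (12/7)x²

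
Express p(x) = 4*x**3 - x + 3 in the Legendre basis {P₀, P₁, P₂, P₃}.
(3)P₀ + (7/5)P₁ + (8/5)P₃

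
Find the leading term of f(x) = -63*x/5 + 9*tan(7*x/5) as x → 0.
1029*x**3/125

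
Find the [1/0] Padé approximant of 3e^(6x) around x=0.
18*x + 3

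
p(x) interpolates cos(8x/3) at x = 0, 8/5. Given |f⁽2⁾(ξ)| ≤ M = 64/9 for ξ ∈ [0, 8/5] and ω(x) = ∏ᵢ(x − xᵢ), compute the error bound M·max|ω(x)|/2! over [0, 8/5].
512/225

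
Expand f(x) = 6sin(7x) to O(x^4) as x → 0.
42*x - 343*x**3 + O(x**4)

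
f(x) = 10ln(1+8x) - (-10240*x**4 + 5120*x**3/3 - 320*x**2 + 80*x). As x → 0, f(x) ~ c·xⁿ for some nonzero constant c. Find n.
5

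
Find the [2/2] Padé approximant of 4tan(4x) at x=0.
16*x/(1 - 16*x**2/3)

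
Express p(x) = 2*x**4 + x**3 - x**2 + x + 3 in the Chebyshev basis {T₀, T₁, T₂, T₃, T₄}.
(13/4)T₀ + (7/4)T₁ + (1/2)T₂ + (1/4)T₃ + (1/4)T₄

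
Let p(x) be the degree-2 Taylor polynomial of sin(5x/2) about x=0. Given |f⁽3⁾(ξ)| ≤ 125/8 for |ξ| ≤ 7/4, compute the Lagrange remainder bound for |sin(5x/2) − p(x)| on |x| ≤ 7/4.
42875/3072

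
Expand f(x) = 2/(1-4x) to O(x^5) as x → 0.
2 + 8*x + 32*x**2 + 128*x**3 + 512*x**4 + O(x**5)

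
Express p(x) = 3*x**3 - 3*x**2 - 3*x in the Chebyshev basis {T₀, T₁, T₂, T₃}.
(-3/2)T₀ + (-3/4)T₁ + (-3/2)T₂ + (3/4)T₃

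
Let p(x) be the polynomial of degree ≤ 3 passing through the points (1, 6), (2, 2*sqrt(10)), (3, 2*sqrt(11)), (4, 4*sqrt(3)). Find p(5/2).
-sqrt(3)/4 - 3/8 + 9*sqrt(10)/8 + 9*sqrt(11)/8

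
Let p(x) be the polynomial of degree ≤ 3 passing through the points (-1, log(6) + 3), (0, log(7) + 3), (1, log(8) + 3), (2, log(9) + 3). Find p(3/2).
log(4*2**(7/8)*21**(11/16)/7) + 3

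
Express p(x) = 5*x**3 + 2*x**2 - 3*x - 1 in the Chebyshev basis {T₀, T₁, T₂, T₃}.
(3/4)T₁ + T₂ + (5/4)T₃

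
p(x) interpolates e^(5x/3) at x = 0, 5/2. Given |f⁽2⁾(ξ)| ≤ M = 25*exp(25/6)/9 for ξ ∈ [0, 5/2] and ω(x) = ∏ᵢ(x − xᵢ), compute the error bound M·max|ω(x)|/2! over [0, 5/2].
625*exp(25/6)/288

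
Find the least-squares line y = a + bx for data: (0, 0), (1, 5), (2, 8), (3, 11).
a = 3/5, b = 18/5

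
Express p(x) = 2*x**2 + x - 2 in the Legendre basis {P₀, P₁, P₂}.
(-4/3)P₀ + P₁ + (4/3)P₂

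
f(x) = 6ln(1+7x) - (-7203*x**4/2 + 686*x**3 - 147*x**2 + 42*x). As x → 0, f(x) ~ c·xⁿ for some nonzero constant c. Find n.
5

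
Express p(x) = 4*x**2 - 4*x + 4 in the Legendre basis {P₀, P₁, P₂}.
(16/3)P₀ + (-4)P₁ + (8/3)P₂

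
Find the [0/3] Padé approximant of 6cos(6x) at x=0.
6/(18*x**2 + 1)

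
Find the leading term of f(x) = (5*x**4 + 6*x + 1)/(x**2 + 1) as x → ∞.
5*x**2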